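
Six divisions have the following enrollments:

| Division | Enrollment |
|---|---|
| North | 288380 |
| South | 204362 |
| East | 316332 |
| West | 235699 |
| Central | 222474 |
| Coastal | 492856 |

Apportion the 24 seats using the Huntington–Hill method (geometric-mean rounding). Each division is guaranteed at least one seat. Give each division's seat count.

North: 4; South: 3; East: 4; West: 3; Central: 3; Coastal: 7

With divisor 73392: modified quotas North 3.929, South 2.785, East 4.310, West 3.212, Central 3.031, Coastal 6.715.
Geometric-mean thresholds: North √(3·4)=3.464, South √(2·3)=2.449, East √(4·5)=4.472, West √(3·4)=3.464, Central √(3·4)=3.464, Coastal √(6·7)=6.481.
Each quota rounded against its threshold gives North 4, South 3, East 4, West 3, Central 3, Coastal 7 (total 24).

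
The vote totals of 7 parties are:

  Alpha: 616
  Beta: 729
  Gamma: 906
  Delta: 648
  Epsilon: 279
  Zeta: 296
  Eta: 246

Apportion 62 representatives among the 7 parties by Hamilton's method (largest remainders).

The standard divisor is 3720/62 = 60.
Standard quotas: Alpha 10.267, Beta 12.150, Gamma 15.100, Delta 10.800, Epsilon 4.650, Zeta 4.933, Eta 4.100.
Lower quotas: Alpha 10, Beta 12, Gamma 15, Delta 10, Epsilon 4, Zeta 4, Eta 4 (sum 59, leaving 3 seats).
Remainders in descending order: Zeta 0.933, Delta 0.800, Epsilon 0.650, Alpha 0.267, Beta 0.150, Gamma 0.100, Eta 0.100.
The surplus seats go to Zeta, Delta, Epsilon.

Alpha: 10, Beta: 12, Gamma: 15, Delta: 11, Epsilon: 5, Zeta: 5, Eta: 4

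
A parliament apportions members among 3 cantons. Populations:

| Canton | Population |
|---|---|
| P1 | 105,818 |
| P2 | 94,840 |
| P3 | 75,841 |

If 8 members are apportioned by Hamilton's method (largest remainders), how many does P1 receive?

The standard divisor is 276499/8 ≈ 34562.375.
Standard quotas: P1 3.0617, P2 2.7440, P3 2.1943.
Lower quotas: P1 3, P2 2, P3 2 (sum 7, leaving 1 seat).
Remainders in descending order: P2 0.7440, P3 0.1943, P1 0.0617.
The surplus seat goes to P2.
P1 receives 3.

3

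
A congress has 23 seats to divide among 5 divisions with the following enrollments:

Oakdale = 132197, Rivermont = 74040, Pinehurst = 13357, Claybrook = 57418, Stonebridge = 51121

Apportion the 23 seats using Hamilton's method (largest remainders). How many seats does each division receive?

Total 328133; standard divisor 328133/23 ≈ 14266.652.
Standard quotas: Oakdale 9.2662, Rivermont 5.1897, Pinehurst 0.9362, Claybrook 4.0246, Stonebridge 3.5833.
Lower quotas: Oakdale 9, Rivermont 5, Pinehurst 0, Claybrook 4, Stonebridge 3 (sum 21, leaving 2 seats).
Remainders in descending order: Pinehurst 0.9362, Stonebridge 0.5833, Oakdale 0.2662, Rivermont 0.1897, Claybrook 0.0246.
Largest remainders: Pinehurst, Stonebridge receive the extra seats.

Oakdale: 9; Rivermont: 5; Pinehurst: 1; Claybrook: 4; Stonebridge: 4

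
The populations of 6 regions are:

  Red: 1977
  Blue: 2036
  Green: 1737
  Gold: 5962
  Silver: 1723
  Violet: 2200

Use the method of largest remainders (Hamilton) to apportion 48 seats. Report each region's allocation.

Red 6; Blue 6; Green 6; Gold 18; Silver 5; Violet 7

The standard divisor is 15635/48 ≈ 325.729.
Standard quotas: Red 6.0695, Blue 6.2506, Green 5.3327, Gold 18.3035, Silver 5.2897, Violet 6.7541.
Lower quotas: Red 6, Blue 6, Green 5, Gold 18, Silver 5, Violet 6 (sum 46, leaving 2 seats).
Remainders in descending order: Violet 0.7541, Green 0.3327, Gold 0.3035, Silver 0.2897, Blue 0.2506, Red 0.0695.
Largest remainders: Violet, Green receive the extra seats.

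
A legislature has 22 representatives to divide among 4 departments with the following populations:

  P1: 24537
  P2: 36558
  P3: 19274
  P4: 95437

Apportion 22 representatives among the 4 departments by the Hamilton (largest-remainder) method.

P1=3, P2=5, P3=2, P4=12

The standard divisor is 175806/22 ≈ 7991.182.
Standard quotas: P1 3.0705, P2 4.5748, P3 2.4119, P4 11.9428.
Lower quotas: P1 3, P2 4, P3 2, P4 11 (sum 20, leaving 2 seats).
Remainders in descending order: P4 0.9428, P2 0.5748, P3 0.4119, P1 0.0705.
The surplus seats go to P4, P2.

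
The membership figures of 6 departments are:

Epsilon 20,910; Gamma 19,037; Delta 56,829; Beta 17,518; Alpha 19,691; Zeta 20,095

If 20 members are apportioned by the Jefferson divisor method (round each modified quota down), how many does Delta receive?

8

Standard divisor 154080/20 ≈ 7704; standard quotas: Epsilon 2.714, Gamma 2.471, Delta 7.377, Beta 2.274, Alpha 2.556, Zeta 2.608.
Rounding down gives 2, 2, 7, 2, 2, 2 = 17 seats, so the divisor must be adjusted.
With modified divisor 6630: modified quotas Epsilon 3.154, Gamma 2.871, Delta 8.571, Beta 2.642, Alpha 2.970, Zeta 3.031.
Rounding down: Epsilon 3, Gamma 2, Delta 8, Beta 2, Alpha 2, Zeta 3 (total 20).
Delta receives 8.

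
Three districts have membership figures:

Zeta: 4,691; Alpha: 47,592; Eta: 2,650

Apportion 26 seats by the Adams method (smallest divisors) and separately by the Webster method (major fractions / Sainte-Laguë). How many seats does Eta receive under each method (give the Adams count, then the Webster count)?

2 and 1

Adams: Zeta 3, Alpha 21, Eta 2.
Webster: Zeta 2, Alpha 23, Eta 1.
Eta gets 2 under Adams and 1 under Webster.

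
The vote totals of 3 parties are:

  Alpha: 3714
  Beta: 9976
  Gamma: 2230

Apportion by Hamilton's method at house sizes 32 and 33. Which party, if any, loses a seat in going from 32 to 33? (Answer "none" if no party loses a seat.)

At 32 seats: Alpha 7, Beta 20, Gamma 5.
At 33 seats: Alpha 8, Beta 21, Gamma 4.
Gamma drops from 5 to 4.

Gamma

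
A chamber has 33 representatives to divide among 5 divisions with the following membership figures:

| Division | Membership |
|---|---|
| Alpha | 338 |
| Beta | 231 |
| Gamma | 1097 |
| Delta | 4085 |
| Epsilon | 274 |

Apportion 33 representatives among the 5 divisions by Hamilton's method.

Standard divisor: 6025 ÷ 33 ≈ 182.576.
Standard quotas: Alpha 1.851, Beta 1.265, Gamma 6.008, Delta 22.374, Epsilon 1.501.
Lower quotas: Alpha 1, Beta 1, Gamma 6, Delta 22, Epsilon 1 (sum 31, leaving 2 seats).
Remainders in descending order: Alpha 0.851, Epsilon 0.501, Delta 0.374, Beta 0.265, Gamma 0.008.
The surplus seats go to Alpha, Epsilon.

Alpha=2, Beta=1, Gamma=6, Delta=22, Epsilon=2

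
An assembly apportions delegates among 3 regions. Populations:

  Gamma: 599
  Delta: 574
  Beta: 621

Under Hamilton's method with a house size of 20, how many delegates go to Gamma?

Total 1794; standard divisor 1794/20 ≈ 89.7.
Standard quotas: Gamma 6.678, Delta 6.399, Beta 6.923.
Lower quotas: Gamma 6, Delta 6, Beta 6 (sum 18, leaving 2 seats).
Remainders in descending order: Beta 0.923, Gamma 0.678, Delta 0.399.
Largest remainders: Beta, Gamma receive the extra seats.
Gamma receives 7.

7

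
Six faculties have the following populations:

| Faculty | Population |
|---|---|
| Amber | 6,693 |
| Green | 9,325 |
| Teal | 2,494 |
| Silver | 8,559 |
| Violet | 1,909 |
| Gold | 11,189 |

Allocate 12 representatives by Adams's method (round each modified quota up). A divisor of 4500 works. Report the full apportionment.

Amber 2; Green 3; Teal 1; Silver 2; Violet 1; Gold 3

With modified divisor 4500: modified quotas Amber 1.487, Green 2.072, Teal 0.554, Silver 1.902, Violet 0.424, Gold 2.486.
Rounding up: Amber 2, Green 3, Teal 1, Silver 2, Violet 1, Gold 3 (total 12).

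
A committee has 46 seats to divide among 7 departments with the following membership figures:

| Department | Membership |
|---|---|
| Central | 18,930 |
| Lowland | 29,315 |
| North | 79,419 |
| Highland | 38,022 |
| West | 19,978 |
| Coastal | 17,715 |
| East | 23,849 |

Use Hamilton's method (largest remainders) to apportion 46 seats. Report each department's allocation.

Central=4, Lowland=6, North=16, Highland=8, West=4, Coastal=3, East=5

Total 227228; standard divisor 227228/46 ≈ 4939.739.
Standard quotas: Central 3.8322, Lowland 5.9345, North 16.0776, Highland 7.6972, West 4.0443, Coastal 3.5862, East 4.8280.
Lower quotas: Central 3, Lowland 5, North 16, Highland 7, West 4, Coastal 3, East 4 (sum 42, leaving 4 seats).
Remainders in descending order: Lowland 0.9345, Central 0.8322, East 0.8280, Highland 0.6972, Coastal 0.5862, North 0.0776, West 0.0443.
The surplus seats go to Lowland, Central, East, Highland.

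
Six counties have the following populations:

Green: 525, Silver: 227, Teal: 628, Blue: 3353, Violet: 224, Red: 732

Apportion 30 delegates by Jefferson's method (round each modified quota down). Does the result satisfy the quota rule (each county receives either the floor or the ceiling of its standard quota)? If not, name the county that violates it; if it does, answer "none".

Standard quotas: Green 2.769, Silver 1.197, Teal 3.312, Blue 17.681, Violet 1.181, Red 3.860.
Jefferson allocation: Green 2, Silver 1, Teal 3, Blue 19, Violet 1, Red 4.
Blue has quota 17.681 (lower 17, upper 18) but receives 19 — outside the quota interval.

Blue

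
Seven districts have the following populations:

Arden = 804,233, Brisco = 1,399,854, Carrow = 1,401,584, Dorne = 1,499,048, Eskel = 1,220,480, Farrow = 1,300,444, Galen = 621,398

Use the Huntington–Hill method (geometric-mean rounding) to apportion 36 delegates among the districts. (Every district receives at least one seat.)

With divisor 231735: modified quotas Arden 3.470, Brisco 6.041, Carrow 6.048, Dorne 6.469, Eskel 5.267, Farrow 5.612, Galen 2.682.
Geometric-mean thresholds: Arden √(3·4)=3.464, Brisco √(6·7)=6.481, Carrow √(6·7)=6.481, Dorne √(6·7)=6.481, Eskel √(5·6)=5.477, Farrow √(5·6)=5.477, Galen √(2·3)=2.449.
Each quota rounded against its threshold gives Arden 4, Brisco 6, Carrow 6, Dorne 6, Eskel 5, Farrow 6, Galen 3 (total 36).

Arden 4; Brisco 6; Carrow 6; Dorne 6; Eskel 5; Farrow 6; Galen 3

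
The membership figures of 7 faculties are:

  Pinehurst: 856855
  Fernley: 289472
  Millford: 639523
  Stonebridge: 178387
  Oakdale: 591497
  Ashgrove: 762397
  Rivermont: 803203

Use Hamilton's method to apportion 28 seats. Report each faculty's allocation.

Total 4121334; standard divisor 4121334/28 ≈ 147190.5.
Standard quotas: Pinehurst 5.8214, Fernley 1.9666, Millford 4.3449, Stonebridge 1.2119, Oakdale 4.0186, Ashgrove 5.1797, Rivermont 5.4569.
Lower quotas: Pinehurst 5, Fernley 1, Millford 4, Stonebridge 1, Oakdale 4, Ashgrove 5, Rivermont 5 (sum 25, leaving 3 seats).
Remainders in descending order: Fernley 0.9666, Pinehurst 0.8214, Rivermont 0.4569, Millford 0.3449, Stonebridge 0.2119, Ashgrove 0.1797, Oakdale 0.0186.
The surplus seats go to Fernley, Pinehurst, Rivermont.

Pinehurst=6; Fernley=2; Millford=4; Stonebridge=1; Oakdale=4; Ashgrove=5; Rivermont=6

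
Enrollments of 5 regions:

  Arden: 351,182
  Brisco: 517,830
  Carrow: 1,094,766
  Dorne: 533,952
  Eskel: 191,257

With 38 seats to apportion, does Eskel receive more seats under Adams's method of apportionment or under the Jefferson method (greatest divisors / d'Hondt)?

Adams: Arden 5, Brisco 7, Carrow 15, Dorne 8, Eskel 3.
Jefferson: Arden 5, Brisco 7, Carrow 16, Dorne 8, Eskel 2.
Eskel gets 3 under Adams and 2 under Jefferson.

Adams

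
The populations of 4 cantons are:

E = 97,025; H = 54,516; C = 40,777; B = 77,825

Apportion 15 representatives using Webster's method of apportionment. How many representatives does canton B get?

Standard divisor 270143/15 ≈ 18009.533; standard quotas: E 5.387, H 3.027, C 2.264, B 4.321.
Rounding to the nearest integer gives 5, 3, 2, 4 = 14 seats, so the divisor must be adjusted.
With modified divisor 17500: modified quotas E 5.544, H 3.115, C 2.330, B 4.447.
Rounding to the nearest integer: E 6, H 3, C 2, B 4 (total 15).
B receives 4.

4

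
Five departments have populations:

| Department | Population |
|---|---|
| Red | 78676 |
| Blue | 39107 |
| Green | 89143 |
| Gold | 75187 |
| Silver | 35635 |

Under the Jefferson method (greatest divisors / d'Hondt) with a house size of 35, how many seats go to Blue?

Standard divisor 317748/35 ≈ 9078.514; standard quotas: Red 8.666, Blue 4.308, Green 9.819, Gold 8.282, Silver 3.925.
Rounding down gives 8, 4, 9, 8, 3 = 32 seats, so the divisor must be adjusted.
With modified divisor 8500: modified quotas Red 9.256, Blue 4.601, Green 10.487, Gold 8.846, Silver 4.192.
Rounding down: Red 9, Blue 4, Green 10, Gold 8, Silver 4 (total 35).
Blue receives 4.

4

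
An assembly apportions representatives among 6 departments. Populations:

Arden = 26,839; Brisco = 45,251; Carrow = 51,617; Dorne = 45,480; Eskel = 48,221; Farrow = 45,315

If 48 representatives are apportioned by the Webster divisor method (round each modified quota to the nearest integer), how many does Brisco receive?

8

Standard divisor 262723/48 ≈ 5473.396; standard quotas: Arden 4.904, Brisco 8.267, Carrow 9.431, Dorne 8.309, Eskel 8.810, Farrow 8.279.
Rounding to the nearest integer gives 5, 8, 9, 8, 9, 8 = 47 seats, so the divisor must be adjusted.
With modified divisor 5400: modified quotas Arden 4.970, Brisco 8.380, Carrow 9.559, Dorne 8.422, Eskel 8.930, Farrow 8.392.
Rounding to the nearest integer: Arden 5, Brisco 8, Carrow 10, Dorne 8, Eskel 9, Farrow 8 (total 48).
Brisco receives 8.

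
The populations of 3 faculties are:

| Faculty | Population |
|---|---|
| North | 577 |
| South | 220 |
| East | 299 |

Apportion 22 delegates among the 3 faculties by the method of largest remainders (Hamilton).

North 12; South 4; East 6

Standard divisor: 1096 ÷ 22 ≈ 49.818.
Standard quotas: North 11.582, South 4.416, East 6.002.
Lower quotas: North 11, South 4, East 6 (sum 21, leaving 1 seat).
Remainders in descending order: North 0.582, South 0.416, East 0.002.
Largest remainder: North receives the extra seat.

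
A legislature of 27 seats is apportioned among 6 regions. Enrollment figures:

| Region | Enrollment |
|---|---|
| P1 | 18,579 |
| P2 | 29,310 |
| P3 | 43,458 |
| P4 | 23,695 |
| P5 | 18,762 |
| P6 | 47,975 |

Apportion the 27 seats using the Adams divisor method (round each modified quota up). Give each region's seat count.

Standard divisor 181779/27 ≈ 6732.556; standard quotas: P1 2.760, P2 4.353, P3 6.455, P4 3.519, P5 2.787, P6 7.126.
Rounding up gives 3, 5, 7, 4, 3, 8 = 30 seats, so the divisor must be adjusted.
With modified divisor 7600: modified quotas P1 2.445, P2 3.857, P3 5.718, P4 3.118, P5 2.469, P6 6.312.
Rounding up: P1 3, P2 4, P3 6, P4 4, P5 3, P6 7 (total 27).

P1 3, P2 4, P3 6, P4 4, P5 3, P6 7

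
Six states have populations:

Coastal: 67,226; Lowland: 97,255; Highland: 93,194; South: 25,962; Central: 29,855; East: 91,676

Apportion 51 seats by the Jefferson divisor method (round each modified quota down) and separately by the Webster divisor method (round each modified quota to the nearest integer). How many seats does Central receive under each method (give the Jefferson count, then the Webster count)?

3 and 4

Jefferson: Coastal 8, Lowland 13, Highland 12, South 3, Central 3, East 12.
Webster: Coastal 8, Lowland 12, Highland 12, South 3, Central 4, East 12.
Central gets 3 under Jefferson and 4 under Webster.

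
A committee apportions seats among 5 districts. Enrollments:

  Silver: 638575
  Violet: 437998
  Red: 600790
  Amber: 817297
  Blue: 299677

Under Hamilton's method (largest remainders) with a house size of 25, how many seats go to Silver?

6

The standard divisor is 2794337/25 ≈ 111773.48.
Standard quotas: Silver 5.7131, Violet 3.9186, Red 5.3751, Amber 7.3121, Blue 2.6811.
Lower quotas: Silver 5, Violet 3, Red 5, Amber 7, Blue 2 (sum 22, leaving 3 seats).
Remainders in descending order: Violet 0.9186, Silver 0.7131, Blue 0.6811, Red 0.3751, Amber 0.3121.
Largest remainders: Violet, Silver, Blue receive the extra seats.
Silver receives 6.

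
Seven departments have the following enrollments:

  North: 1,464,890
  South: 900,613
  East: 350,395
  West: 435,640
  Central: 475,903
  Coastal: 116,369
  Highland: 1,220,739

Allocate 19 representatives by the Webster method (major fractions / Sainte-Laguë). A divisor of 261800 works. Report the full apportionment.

With modified divisor 261800: modified quotas North 5.595, South 3.440, East 1.338, West 1.664, Central 1.818, Coastal 0.444, Highland 4.663.
Rounding to the nearest integer: North 6, South 3, East 1, West 2, Central 2, Coastal 0, Highland 5 (total 19).

North: 6, South: 3, East: 1, West: 2, Central: 2, Coastal: 0, Highland: 5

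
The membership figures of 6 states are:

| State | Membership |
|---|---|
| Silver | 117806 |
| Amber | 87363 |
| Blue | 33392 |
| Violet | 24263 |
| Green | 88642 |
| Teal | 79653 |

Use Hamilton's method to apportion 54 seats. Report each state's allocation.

Standard divisor: 431119 ÷ 54 ≈ 7983.685.
Standard quotas: Silver 14.7558, Amber 10.9427, Blue 4.1825, Violet 3.0391, Green 11.1029, Teal 9.9770.
Lower quotas: Silver 14, Amber 10, Blue 4, Violet 3, Green 11, Teal 9 (sum 51, leaving 3 seats).
Remainders in descending order: Teal 0.9770, Amber 0.9427, Silver 0.7558, Blue 0.1825, Green 0.1029, Violet 0.0391.
Largest remainders: Teal, Amber, Silver receive the extra seats.

Silver: 15; Amber: 11; Blue: 4; Violet: 3; Green: 11; Teal: 10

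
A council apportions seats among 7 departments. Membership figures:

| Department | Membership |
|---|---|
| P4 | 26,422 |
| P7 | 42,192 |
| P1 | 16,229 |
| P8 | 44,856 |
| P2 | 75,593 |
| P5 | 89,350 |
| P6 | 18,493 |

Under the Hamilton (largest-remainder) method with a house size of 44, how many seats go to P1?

Total 313135; standard divisor 313135/44 ≈ 7116.705.
Standard quotas: P4 3.7127, P7 5.9286, P1 2.2804, P8 6.3029, P2 10.6219, P5 12.5550, P6 2.5985.
Lower quotas: P4 3, P7 5, P1 2, P8 6, P2 10, P5 12, P6 2 (sum 40, leaving 4 seats).
Remainders in descending order: P7 0.9286, P4 0.7127, P2 0.6219, P6 0.5985, P5 0.5550, P8 0.3029, P1 0.2804.
Largest remainders: P7, P4, P2, P6 receive the extra seats.
P1 receives 2.

2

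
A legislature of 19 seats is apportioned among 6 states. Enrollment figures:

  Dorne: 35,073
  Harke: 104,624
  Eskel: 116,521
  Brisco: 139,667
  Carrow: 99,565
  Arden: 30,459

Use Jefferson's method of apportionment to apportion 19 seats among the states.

Dorne: 1; Harke: 4; Eskel: 4; Brisco: 5; Carrow: 4; Arden: 1

Standard divisor 525909/19 ≈ 27679.421; standard quotas: Dorne 1.267, Harke 3.780, Eskel 4.210, Brisco 5.046, Carrow 3.597, Arden 1.100.
Rounding down gives 1, 3, 4, 5, 3, 1 = 17 seats, so the divisor must be adjusted.
With modified divisor 24100: modified quotas Dorne 1.455, Harke 4.341, Eskel 4.835, Brisco 5.795, Carrow 4.131, Arden 1.264.
Rounding down: Dorne 1, Harke 4, Eskel 4, Brisco 5, Carrow 4, Arden 1 (total 19).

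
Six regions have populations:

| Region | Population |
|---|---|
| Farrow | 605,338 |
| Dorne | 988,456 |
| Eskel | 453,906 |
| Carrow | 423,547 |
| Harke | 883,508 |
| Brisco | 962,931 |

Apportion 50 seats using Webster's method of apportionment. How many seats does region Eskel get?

5

Standard divisor 4317686/50 ≈ 86353.72; standard quotas: Farrow 7.010, Dorne 11.447, Eskel 5.256, Carrow 4.905, Harke 10.231, Brisco 11.151.
Rounding to the nearest integer gives 7, 11, 5, 5, 10, 11 = 49 seats, so the divisor must be adjusted.
With modified divisor 85000: modified quotas Farrow 7.122, Dorne 11.629, Eskel 5.340, Carrow 4.983, Harke 10.394, Brisco 11.329.
Rounding to the nearest integer: Farrow 7, Dorne 12, Eskel 5, Carrow 5, Harke 10, Brisco 11 (total 50).
Eskel receives 5.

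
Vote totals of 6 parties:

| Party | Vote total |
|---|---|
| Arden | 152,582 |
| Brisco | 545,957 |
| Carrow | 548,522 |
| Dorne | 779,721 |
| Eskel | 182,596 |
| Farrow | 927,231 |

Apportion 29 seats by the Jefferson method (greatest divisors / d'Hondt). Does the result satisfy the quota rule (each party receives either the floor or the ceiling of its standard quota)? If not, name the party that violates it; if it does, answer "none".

Standard quotas: Arden 1.411, Brisco 5.048, Carrow 5.071, Dorne 7.209, Eskel 1.688, Farrow 8.573.
Jefferson allocation: Arden 1, Brisco 5, Carrow 5, Dorne 8, Eskel 1, Farrow 9.
Every allocation lies between the lower and upper quota.

none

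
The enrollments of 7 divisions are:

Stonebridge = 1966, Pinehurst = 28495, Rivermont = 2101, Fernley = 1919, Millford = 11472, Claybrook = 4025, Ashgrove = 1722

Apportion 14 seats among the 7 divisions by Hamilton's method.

Standard divisor: 51700 ÷ 14 ≈ 3692.857.
Standard quotas: Stonebridge 0.5324, Pinehurst 7.7162, Rivermont 0.5689, Fernley 0.5197, Millford 3.1065, Claybrook 1.0899, Ashgrove 0.4663.
Lower quotas: Stonebridge 0, Pinehurst 7, Rivermont 0, Fernley 0, Millford 3, Claybrook 1, Ashgrove 0 (sum 11, leaving 3 seats).
Remainders in descending order: Pinehurst 0.7162, Rivermont 0.5689, Stonebridge 0.5324, Fernley 0.5197, Ashgrove 0.4663, Millford 0.1065, Claybrook 0.0899.
The surplus seats go to Pinehurst, Rivermont, Stonebridge.

Stonebridge=1, Pinehurst=8, Rivermont=1, Fernley=0, Millford=3, Claybrook=1, Ashgrove=0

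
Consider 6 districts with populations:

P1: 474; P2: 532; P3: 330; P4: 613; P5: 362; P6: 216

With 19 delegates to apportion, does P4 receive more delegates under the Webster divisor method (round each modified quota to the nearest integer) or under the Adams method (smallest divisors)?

Webster: P1 3, P2 4, P3 2, P4 5, P5 3, P6 2.
Adams: P1 3, P2 4, P3 3, P4 4, P5 3, P6 2.
P4 gets 5 under Webster and 4 under Adams.

Webster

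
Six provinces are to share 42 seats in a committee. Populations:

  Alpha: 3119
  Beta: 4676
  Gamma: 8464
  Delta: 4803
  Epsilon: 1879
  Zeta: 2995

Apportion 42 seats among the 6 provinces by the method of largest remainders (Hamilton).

Total 25936; standard divisor 25936/42 ≈ 617.524.
Standard quotas: Alpha 5.0508, Beta 7.5722, Gamma 13.7064, Delta 7.7778, Epsilon 3.0428, Zeta 4.8500.
Lower quotas: Alpha 5, Beta 7, Gamma 13, Delta 7, Epsilon 3, Zeta 4 (sum 39, leaving 3 seats).
Remainders in descending order: Zeta 0.8500, Delta 0.7778, Gamma 0.7064, Beta 0.5722, Alpha 0.0508, Epsilon 0.0428.
The surplus seats go to Zeta, Delta, Gamma.

Alpha 5; Beta 7; Gamma 14; Delta 8; Epsilon 3; Zeta 5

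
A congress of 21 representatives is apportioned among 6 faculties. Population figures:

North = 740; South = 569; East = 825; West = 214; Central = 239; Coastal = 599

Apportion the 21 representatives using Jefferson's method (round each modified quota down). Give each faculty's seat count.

Standard divisor 3186/21 ≈ 151.714; standard quotas: North 4.878, South 3.750, East 5.438, West 1.411, Central 1.575, Coastal 3.948.
Rounding down gives 4, 3, 5, 1, 1, 3 = 17 seats, so the divisor must be adjusted.
With modified divisor 130: modified quotas North 5.692, South 4.377, East 6.346, West 1.646, Central 1.838, Coastal 4.608.
Rounding down: North 5, South 4, East 6, West 1, Central 1, Coastal 4 (total 21).

North 5, South 4, East 6, West 1, Central 1, Coastal 4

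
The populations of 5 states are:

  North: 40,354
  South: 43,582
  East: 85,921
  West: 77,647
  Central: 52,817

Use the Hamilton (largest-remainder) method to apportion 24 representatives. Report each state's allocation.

Total 300321; standard divisor 300321/24 ≈ 12513.375.
Standard quotas: North 3.2249, South 3.4828, East 6.8663, West 6.2051, Central 4.2208.
Lower quotas: North 3, South 3, East 6, West 6, Central 4 (sum 22, leaving 2 seats).
Remainders in descending order: East 0.8663, South 0.4828, North 0.2249, Central 0.2208, West 0.2051.
The surplus seats go to East, South.

North: 3, South: 4, East: 7, West: 6, Central: 4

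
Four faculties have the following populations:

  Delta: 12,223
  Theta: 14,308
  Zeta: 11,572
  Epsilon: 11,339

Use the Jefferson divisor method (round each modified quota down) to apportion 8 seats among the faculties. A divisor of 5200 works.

Delta 2, Theta 2, Zeta 2, Epsilon 2

With modified divisor 5200: modified quotas Delta 2.351, Theta 2.752, Zeta 2.225, Epsilon 2.181.
Rounding down: Delta 2, Theta 2, Zeta 2, Epsilon 2 (total 8).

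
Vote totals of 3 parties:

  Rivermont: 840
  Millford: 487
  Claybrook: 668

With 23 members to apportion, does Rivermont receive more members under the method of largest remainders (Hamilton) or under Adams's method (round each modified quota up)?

Hamilton

Hamilton: Rivermont 10, Millford 5, Claybrook 8.
Adams: Rivermont 9, Millford 6, Claybrook 8.
Rivermont gets 10 under Hamilton and 9 under Adams.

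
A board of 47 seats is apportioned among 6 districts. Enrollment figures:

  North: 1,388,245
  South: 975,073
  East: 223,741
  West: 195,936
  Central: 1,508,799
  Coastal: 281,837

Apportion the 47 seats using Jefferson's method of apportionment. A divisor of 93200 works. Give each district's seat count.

With modified divisor 93200: modified quotas North 14.895, South 10.462, East 2.401, West 2.102, Central 16.189, Coastal 3.024.
Rounding down: North 14, South 10, East 2, West 2, Central 16, Coastal 3 (total 47).

North=14, South=10, East=2, West=2, Central=16, Coastal=3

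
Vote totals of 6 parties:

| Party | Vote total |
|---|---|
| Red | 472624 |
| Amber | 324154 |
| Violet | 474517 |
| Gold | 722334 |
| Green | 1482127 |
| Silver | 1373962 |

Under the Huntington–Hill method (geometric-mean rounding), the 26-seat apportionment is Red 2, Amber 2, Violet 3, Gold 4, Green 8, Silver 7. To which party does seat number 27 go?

Red

Priority for the next seat is population ÷ (√(s·(s+1))).
Priorities: Red 192947.940, Amber 132335.316, Violet 136981.259, Gold 161518.793, Green 174670.342, Silver 183603.395.
Highest priority: Red.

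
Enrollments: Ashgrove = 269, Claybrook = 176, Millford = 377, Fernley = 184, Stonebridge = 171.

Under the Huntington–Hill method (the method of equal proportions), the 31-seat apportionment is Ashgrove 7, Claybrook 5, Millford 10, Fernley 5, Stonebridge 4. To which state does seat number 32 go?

Priority for the next seat is population ÷ (√(s·(s+1))).
Priorities: Ashgrove 35.947, Claybrook 32.133, Millford 35.946, Fernley 33.594, Stonebridge 38.237.
Highest priority: Stonebridge.

Stonebridge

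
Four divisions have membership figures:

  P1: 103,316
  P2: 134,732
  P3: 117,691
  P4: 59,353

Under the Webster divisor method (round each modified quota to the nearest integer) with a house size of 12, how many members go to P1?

Standard divisor 415092/12 ≈ 34591; standard quotas: P1 2.987, P2 3.895, P3 3.402, P4 1.716.
Rounding to the nearest integer gives P1 3, P2 4, P3 3, P4 2 — total 12, matching the house size, so no adjustment is needed.
P1 receives 3.

3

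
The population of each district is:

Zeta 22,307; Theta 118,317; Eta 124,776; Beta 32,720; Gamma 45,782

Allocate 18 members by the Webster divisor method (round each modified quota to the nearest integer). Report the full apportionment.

Standard divisor 343902/18 ≈ 19105.667; standard quotas: Zeta 1.168, Theta 6.193, Eta 6.531, Beta 1.713, Gamma 2.396.
Rounding to the nearest integer gives Zeta 1, Theta 6, Eta 7, Beta 2, Gamma 2 — total 18, matching the house size, so no adjustment is needed.

Zeta=1, Theta=6, Eta=7, Beta=2, Gamma=2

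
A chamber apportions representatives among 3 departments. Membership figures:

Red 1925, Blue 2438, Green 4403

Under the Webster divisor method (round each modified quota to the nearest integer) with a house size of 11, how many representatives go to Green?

6

Standard divisor 8766/11 ≈ 796.909; standard quotas: Red 2.416, Blue 3.059, Green 5.525.
Rounding to the nearest integer gives Red 2, Blue 3, Green 6 — total 11, matching the house size, so no adjustment is needed.
Green receives 6.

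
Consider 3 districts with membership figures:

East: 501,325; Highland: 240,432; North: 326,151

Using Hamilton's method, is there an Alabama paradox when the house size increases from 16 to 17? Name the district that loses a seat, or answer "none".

At 16 seats: East 7, Highland 4, North 5.
At 17 seats: East 8, Highland 4, North 5.
No district's allocation decreased.

none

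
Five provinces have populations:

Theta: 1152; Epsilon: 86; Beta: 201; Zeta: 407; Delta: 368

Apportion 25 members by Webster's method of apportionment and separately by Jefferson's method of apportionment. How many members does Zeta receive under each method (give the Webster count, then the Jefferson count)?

5 and 4

Webster: Theta 13, Epsilon 1, Beta 2, Zeta 5, Delta 4.
Jefferson: Theta 14, Epsilon 1, Beta 2, Zeta 4, Delta 4.
Zeta gets 5 under Webster and 4 under Jefferson.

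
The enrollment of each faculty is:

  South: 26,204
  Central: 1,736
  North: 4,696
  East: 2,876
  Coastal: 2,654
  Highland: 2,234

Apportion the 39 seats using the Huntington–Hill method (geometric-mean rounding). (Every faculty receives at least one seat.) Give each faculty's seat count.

South 25, Central 2, North 4, East 3, Coastal 3, Highland 2

With divisor 1060: modified quotas South 24.721, Central 1.638, North 4.430, East 2.713, Coastal 2.504, Highland 2.108.
Geometric-mean thresholds: South √(24·25)=24.495, Central √(1·2)=1.414, North √(4·5)=4.472, East √(2·3)=2.449, Coastal √(2·3)=2.449, Highland √(2·3)=2.449.
Each quota rounded against its threshold gives South 25, Central 2, North 4, East 3, Coastal 3, Highland 2 (total 39).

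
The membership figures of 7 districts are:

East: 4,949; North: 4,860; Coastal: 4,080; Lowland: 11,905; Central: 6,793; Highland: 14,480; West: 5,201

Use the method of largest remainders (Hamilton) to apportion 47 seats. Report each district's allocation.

East 4; North 4; Coastal 4; Lowland 11; Central 6; Highland 13; West 5

Total 52268; standard divisor 52268/47 ≈ 1112.085.
Standard quotas: East 4.4502, North 4.3702, Coastal 3.6688, Lowland 10.7051, Central 6.1083, Highland 13.0206, West 4.6768.
Lower quotas: East 4, North 4, Coastal 3, Lowland 10, Central 6, Highland 13, West 4 (sum 44, leaving 3 seats).
Remainders in descending order: Lowland 0.7051, West 0.6768, Coastal 0.6688, East 0.4502, North 0.3702, Central 0.1083, Highland 0.0206.
The surplus seats go to Lowland, West, Coastal.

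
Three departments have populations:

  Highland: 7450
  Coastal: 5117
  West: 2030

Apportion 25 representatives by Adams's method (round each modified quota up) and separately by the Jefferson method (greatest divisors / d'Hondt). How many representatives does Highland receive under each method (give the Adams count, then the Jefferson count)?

12 and 13

Adams: Highland 12, Coastal 9, West 4.
Jefferson: Highland 13, Coastal 9, West 3.
Highland gets 12 under Adams and 13 under Jefferson.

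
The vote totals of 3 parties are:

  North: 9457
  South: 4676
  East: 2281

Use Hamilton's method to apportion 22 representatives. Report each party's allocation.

Standard divisor: 16414 ÷ 22 ≈ 746.091.
Standard quotas: North 12.6754, South 6.2673, East 3.0573.
Lower quotas: North 12, South 6, East 3 (sum 21, leaving 1 seat).
Remainders in descending order: North 0.6754, South 0.2673, East 0.0573.
Largest remainder: North receives the extra seat.

North: 13, South: 6, East: 3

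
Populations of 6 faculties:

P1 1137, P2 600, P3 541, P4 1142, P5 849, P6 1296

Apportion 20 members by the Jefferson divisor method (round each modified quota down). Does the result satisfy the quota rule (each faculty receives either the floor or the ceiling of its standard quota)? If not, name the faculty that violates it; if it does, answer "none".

Standard quotas: P1 4.086, P2 2.156, P3 1.944, P4 4.104, P5 3.051, P6 4.658.
Jefferson allocation: P1 4, P2 2, P3 2, P4 4, P5 3, P6 5.
Every allocation lies between the lower and upper quota.

none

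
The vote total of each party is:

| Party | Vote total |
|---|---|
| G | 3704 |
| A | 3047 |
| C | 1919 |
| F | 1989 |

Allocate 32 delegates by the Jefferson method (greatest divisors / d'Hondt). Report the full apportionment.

Standard divisor 10659/32 ≈ 333.094; standard quotas: G 11.120, A 9.148, C 5.761, F 5.971.
Rounding down gives 11, 9, 5, 5 = 30 seats, so the divisor must be adjusted.
With modified divisor 310: modified quotas G 11.948, A 9.829, C 6.190, F 6.416.
Rounding down: G 11, A 9, C 6, F 6 (total 32).

G 11, A 9, C 6, F 6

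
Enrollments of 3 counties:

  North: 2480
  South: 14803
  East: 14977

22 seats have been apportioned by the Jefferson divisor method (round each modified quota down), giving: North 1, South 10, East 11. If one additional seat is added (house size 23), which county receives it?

South

Priority for the next seat is population ÷ (current seats + 1).
Priorities: North 1240.000, South 1345.727, East 1248.083.
Highest priority: South.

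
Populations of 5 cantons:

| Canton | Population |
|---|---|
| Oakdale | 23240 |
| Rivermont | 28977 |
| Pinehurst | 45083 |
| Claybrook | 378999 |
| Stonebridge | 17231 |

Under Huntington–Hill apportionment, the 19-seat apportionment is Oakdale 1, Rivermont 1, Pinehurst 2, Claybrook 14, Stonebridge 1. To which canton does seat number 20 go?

Priority for the next seat is population ÷ (√(s·(s+1))).
Priorities: Oakdale 16433.162, Rivermont 20489.833, Pinehurst 18405.058, Claybrook 26153.416, Stonebridge 12184.157.
Highest priority: Claybrook.

Claybrook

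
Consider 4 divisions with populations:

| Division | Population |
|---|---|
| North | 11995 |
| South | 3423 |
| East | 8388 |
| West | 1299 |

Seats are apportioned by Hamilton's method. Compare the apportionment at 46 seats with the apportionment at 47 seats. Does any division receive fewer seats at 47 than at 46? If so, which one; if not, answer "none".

West

At 46 seats: North 22, South 6, East 15, West 3.
At 47 seats: North 23, South 6, East 16, West 2.
West drops from 3 to 2.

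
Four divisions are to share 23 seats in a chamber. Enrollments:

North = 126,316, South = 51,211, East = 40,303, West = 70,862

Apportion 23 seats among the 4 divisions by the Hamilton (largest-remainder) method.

North 10, South 4, East 3, West 6

Standard divisor: 288692 ÷ 23 ≈ 12551.826.
Standard quotas: North 10.0636, South 4.0800, East 3.2109, West 5.6456.
Lower quotas: North 10, South 4, East 3, West 5 (sum 22, leaving 1 seat).
Remainders in descending order: West 0.6456, East 0.2109, South 0.0800, North 0.0636.
The surplus seat goes to West.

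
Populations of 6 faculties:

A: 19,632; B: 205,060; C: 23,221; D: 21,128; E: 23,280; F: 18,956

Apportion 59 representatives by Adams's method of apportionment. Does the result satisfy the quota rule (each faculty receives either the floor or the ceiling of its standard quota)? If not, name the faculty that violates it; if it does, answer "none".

B

Standard quotas: A 3.721, B 38.867, C 4.401, D 4.005, E 4.413, F 3.593.
Adams allocation: A 4, B 37, C 5, D 4, E 5, F 4.
B has quota 38.867 (lower 38, upper 39) but receives 37 — outside the quota interval.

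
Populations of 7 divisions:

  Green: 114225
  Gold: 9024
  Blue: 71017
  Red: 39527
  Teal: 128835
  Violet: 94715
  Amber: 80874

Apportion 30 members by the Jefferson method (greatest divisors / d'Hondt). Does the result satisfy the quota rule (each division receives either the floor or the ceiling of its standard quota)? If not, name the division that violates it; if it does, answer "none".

none

Standard quotas: Green 6.367, Gold 0.503, Blue 3.958, Red 2.203, Teal 7.181, Violet 5.279, Amber 4.508.
Jefferson allocation: Green 7, Gold 0, Blue 4, Red 2, Teal 7, Violet 5, Amber 5.
Every allocation lies between the lower and upper quota.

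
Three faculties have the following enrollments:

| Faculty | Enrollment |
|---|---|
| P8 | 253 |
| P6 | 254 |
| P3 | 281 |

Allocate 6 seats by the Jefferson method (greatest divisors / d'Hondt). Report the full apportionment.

Standard divisor 788/6 ≈ 131.333; standard quotas: P8 1.926, P6 1.934, P3 2.140.
Rounding down gives 1, 1, 2 = 4 seats, so the divisor must be adjusted.
With modified divisor 100: modified quotas P8 2.530, P6 2.540, P3 2.810.
Rounding down: P8 2, P6 2, P3 2 (total 6).

P8=2, P6=2, P3=2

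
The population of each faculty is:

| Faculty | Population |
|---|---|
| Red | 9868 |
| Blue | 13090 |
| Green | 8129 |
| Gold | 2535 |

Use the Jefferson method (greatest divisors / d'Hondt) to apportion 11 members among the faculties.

Standard divisor 33622/11 ≈ 3056.545; standard quotas: Red 3.228, Blue 4.283, Green 2.660, Gold 0.829.
Rounding down gives 3, 4, 2, 0 = 9 seats, so the divisor must be adjusted.
With modified divisor 2600: modified quotas Red 3.795, Blue 5.035, Green 3.127, Gold 0.975.
Rounding down: Red 3, Blue 5, Green 3, Gold 0 (total 11).

Red=3; Blue=5; Green=3; Gold=0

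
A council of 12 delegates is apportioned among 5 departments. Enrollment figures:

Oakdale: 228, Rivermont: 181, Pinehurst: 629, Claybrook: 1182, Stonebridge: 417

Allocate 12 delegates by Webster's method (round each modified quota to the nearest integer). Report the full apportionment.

Standard divisor 2637/12 ≈ 219.75; standard quotas: Oakdale 1.038, Rivermont 0.824, Pinehurst 2.862, Claybrook 5.379, Stonebridge 1.898.
Rounding to the nearest integer gives Oakdale 1, Rivermont 1, Pinehurst 3, Claybrook 5, Stonebridge 2 — total 12, matching the house size, so no adjustment is needed.

Oakdale: 1, Rivermont: 1, Pinehurst: 3, Claybrook: 5, Stonebridge: 2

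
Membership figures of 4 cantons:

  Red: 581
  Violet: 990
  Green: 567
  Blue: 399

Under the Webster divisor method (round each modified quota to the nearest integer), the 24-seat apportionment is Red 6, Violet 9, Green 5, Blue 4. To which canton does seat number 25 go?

Violet

Priority for the next seat is population ÷ (current seats + 0.5).
Priorities: Red 89.385, Violet 104.211, Green 103.091, Blue 88.667.
Highest priority: Violet.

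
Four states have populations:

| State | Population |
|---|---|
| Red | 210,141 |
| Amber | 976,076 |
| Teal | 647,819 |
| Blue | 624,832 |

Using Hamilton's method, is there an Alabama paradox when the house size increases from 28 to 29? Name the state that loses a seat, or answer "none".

Red

At 28 seats: Red 3, Amber 11, Teal 7, Blue 7.
At 29 seats: Red 2, Amber 12, Teal 8, Blue 7.
Red drops from 3 to 2.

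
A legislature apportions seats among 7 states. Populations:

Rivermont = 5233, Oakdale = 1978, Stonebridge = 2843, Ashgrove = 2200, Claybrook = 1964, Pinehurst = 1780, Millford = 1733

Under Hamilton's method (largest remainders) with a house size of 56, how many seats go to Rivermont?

The standard divisor is 17731/56 ≈ 316.625.
Standard quotas: Rivermont 16.5274, Oakdale 6.2471, Stonebridge 8.9791, Ashgrove 6.9483, Claybrook 6.2029, Pinehurst 5.6218, Millford 5.4734.
Lower quotas: Rivermont 16, Oakdale 6, Stonebridge 8, Ashgrove 6, Claybrook 6, Pinehurst 5, Millford 5 (sum 52, leaving 4 seats).
Remainders in descending order: Stonebridge 0.9791, Ashgrove 0.9483, Pinehurst 0.6218, Rivermont 0.5274, Millford 0.4734, Oakdale 0.2471, Claybrook 0.2029.
Largest remainders: Stonebridge, Ashgrove, Pinehurst, Rivermont receive the extra seats.
Rivermont receives 17.

17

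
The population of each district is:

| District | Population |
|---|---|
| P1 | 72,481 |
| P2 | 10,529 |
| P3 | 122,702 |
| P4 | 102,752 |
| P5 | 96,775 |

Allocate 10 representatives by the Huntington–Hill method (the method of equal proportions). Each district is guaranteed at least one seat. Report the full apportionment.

P1: 2, P2: 1, P3: 3, P4: 2, P5: 2

With divisor 46021: modified quotas P1 1.575, P2 0.229, P3 2.666, P4 2.233, P5 2.103.
Geometric-mean thresholds: P1 √(1·2)=1.414, P2 (min 1), P3 √(2·3)=2.449, P4 √(2·3)=2.449, P5 √(2·3)=2.449.
Each quota rounded against its threshold gives P1 2, P2 1, P3 3, P4 2, P5 2 (total 10).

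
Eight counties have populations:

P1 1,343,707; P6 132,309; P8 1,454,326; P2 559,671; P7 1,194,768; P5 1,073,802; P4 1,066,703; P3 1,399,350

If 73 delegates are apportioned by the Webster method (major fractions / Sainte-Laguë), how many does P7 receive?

11

Standard divisor 8224636/73 ≈ 112666.247; standard quotas: P1 11.926, P6 1.174, P8 12.908, P2 4.968, P7 10.604, P5 9.531, P4 9.468, P3 12.420.
Rounding to the nearest integer gives P1 12, P6 1, P8 13, P2 5, P7 11, P5 10, P4 9, P3 12 — total 73, matching the house size, so no adjustment is needed.
P7 receives 11.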